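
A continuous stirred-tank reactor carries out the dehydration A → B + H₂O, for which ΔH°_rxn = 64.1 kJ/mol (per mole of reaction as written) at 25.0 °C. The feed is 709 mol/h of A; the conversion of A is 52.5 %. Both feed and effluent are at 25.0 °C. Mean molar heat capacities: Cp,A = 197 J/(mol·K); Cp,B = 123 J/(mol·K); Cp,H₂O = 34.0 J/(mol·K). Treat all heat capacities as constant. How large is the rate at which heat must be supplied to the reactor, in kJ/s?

Q_in = 6.63 kJ/s

Extent of reaction ξ = 0.525 × 709 = 372.23 mol/h
Reaction term: ξ·ΔH°_rxn = 372.23 × 64.1 = 23860 kJ/h
Q = ΔH = 23860 kJ/h = 6.6277 kW
Heat supplied = 6.6277 kJ/s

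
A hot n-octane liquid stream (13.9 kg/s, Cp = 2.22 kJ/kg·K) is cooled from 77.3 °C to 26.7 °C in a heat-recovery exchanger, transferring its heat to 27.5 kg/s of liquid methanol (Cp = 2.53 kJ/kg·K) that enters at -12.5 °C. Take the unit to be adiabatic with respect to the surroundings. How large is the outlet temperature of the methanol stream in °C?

T_c,out = 9.94 °C

Heat released by hot stream: Q = 13.9 × 2.22 × (77.3 − 26.7) = 1561.4 kJ/s
Energy balance on cold side (adiabatic exchanger): Q = ṁ_c·Cp_c·(T_c,out − T_c,in)
T_c,out = -12.5 + 1561.4/(27.5 × 2.53) = 9.9422 °C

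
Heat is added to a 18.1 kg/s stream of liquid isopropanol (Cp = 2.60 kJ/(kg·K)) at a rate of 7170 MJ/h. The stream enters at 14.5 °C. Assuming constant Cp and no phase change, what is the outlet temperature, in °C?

T_out = 56.8 °C

Q = 7170 MJ/h = 1991.7 kJ/s
ΔT = Q/(ṁ·Cp) = 1991.7/(18.1×2.60) = 42.322 K
T_out = 14.5 + 42.322 = 56.822 °C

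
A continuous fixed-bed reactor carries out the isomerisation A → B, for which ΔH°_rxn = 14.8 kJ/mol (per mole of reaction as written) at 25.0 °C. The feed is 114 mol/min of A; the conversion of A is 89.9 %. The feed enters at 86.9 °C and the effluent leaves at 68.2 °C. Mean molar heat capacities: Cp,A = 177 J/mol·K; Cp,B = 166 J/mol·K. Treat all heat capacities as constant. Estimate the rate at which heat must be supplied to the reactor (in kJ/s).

Q_in = 18.2 kJ/s

Extent of reaction ξ = 0.899 × 114 = 102.49 mol/min
Reaction term: ξ·ΔH°_rxn = 102.49 × 14.8 = 1516.8 kJ/min
Sensible, feed 86.9→25 °C: -1249 kJ/min
Outlet flows (mol/min): A 11.514, B 102.49
Sensible, products 25→68.2 °C: 822.99 kJ/min
Q = ΔH = 1090.8 kJ/min = 18.179 kW
Heat supplied = 18.179 kJ/s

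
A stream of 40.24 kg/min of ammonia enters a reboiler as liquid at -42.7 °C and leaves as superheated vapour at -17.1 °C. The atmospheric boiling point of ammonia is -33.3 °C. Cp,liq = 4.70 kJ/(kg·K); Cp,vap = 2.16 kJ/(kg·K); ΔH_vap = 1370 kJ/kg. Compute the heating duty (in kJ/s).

Q = 972 kJ/s

liquid -42.7→-33.3 °C: 44.18 kJ/kg
vaporisation at -33.3 °C: 1370 kJ/kg
vapour -33.3→-17.1 °C: 34.992 kJ/kg
Δh = 44.18 + 1370 + 34.992 = 1449.2 kJ/kg
Q = ṁ·Δh = 40.24 kg/min × 1449.2 kJ/kg = 58315 kJ/min
|Q| = 971.91 kW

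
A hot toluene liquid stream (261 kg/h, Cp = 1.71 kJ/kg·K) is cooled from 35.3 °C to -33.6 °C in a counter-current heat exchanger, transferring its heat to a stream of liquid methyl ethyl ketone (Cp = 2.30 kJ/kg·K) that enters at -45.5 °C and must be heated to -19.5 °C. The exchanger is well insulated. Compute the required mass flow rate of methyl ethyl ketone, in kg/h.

Heat released by hot stream: Q = 261 × 1.71 × (35.3 − -33.6) = 30751 kJ/h
Energy balance on cold side (adiabatic exchanger): Q = ṁ_c·Cp_c·(T_c,out − T_c,in)
ṁ_c = 30751 / [2.30 × (-19.5 − -45.5)] = 514.23 kg/h

ṁ_c = 514 kg/h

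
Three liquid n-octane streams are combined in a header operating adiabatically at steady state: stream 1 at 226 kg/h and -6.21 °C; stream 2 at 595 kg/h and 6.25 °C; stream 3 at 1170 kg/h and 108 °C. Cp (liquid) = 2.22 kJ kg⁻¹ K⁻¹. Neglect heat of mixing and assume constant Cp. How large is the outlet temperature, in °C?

T_out = 64.6 °C

Energy balance with Q = 0: Σ ṁᵢCp,ᵢ(T_out − Tᵢ) = 0
T_out = Σ ṁᵢCp,ᵢTᵢ / Σ ṁᵢCp,ᵢ
      = 285660 / 4420 = 64.628 °C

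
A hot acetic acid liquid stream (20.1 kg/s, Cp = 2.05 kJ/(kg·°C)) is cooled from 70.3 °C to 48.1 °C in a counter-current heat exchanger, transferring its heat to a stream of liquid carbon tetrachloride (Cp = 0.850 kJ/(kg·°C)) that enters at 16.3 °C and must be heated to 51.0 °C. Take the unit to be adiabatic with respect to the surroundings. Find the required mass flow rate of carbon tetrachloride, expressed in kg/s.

ṁ_c = 31.0 kg/s

Heat released by hot stream: Q = 20.1 × 2.05 × (70.3 − 48.1) = 914.75 kJ/s
Energy balance on cold side (adiabatic exchanger): Q = ṁ_c·Cp_c·(T_c,out − T_c,in)
ṁ_c = 914.75 / [0.850 × (51.0 − 16.3)] = 31.014 kg/s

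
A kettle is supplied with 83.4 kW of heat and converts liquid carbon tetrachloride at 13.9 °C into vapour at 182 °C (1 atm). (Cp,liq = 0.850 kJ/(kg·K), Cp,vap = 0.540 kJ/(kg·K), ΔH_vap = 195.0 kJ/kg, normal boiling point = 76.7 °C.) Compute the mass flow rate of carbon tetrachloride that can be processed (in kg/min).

ṁ = 16.4 kg/min

Δh = 0.850×(76.7−13.9) + 195.0 + 0.540×(182−76.7) = 305.24 kJ/kg
Q = 83.4 kW = 83.4 kJ/s = 5004 kJ/min
ṁ = Q/Δh = 5004 / 305.24 = 16.394 kg/min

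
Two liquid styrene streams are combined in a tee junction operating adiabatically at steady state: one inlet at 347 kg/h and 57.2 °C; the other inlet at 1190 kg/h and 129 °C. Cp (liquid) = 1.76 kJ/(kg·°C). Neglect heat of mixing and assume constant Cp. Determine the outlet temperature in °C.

T_out = 113 °C

Adiabatic, steady state ⇒ Σ ṁᵢCp,ᵢ(T_out − Tᵢ) = 0
T_out = Σ ṁᵢCp,ᵢTᵢ / Σ ṁᵢCp,ᵢ
      = 305110 / 2705.1 = 112.79 °C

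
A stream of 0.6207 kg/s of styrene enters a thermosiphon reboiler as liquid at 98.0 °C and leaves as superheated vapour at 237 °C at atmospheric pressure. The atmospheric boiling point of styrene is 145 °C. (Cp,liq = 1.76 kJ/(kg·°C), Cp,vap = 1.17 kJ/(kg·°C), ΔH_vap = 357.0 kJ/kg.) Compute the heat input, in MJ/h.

Q = 1220 MJ/h

liquid 98.0→145 °C: 82.72 kJ/kg
vaporisation at 145 °C: 357 kJ/kg
vapour 145→237 °C: 107.64 kJ/kg
Δh = 82.72 + 357 + 107.64 = 547.36 kJ/kg
Q = ṁ·Δh = 0.6207 kg/s × 547.36 kJ/kg = 339.75 kJ/s
|Q| = 339.75 kW = 1223.1 MJ/h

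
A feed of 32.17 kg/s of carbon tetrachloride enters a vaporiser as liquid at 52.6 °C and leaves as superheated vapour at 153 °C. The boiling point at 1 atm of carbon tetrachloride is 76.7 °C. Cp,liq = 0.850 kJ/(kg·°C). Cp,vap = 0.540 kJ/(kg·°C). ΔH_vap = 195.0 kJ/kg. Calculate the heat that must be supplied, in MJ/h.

Q = 29700 MJ/h

liquid 52.6→76.7 °C: 20.485 kJ/kg
vaporisation at 76.7 °C: 195 kJ/kg
vapour 76.7→153 °C: 41.202 kJ/kg
Δh = 20.485 + 195 + 41.202 = 256.69 kJ/kg
Q = ṁ·Δh = 32.17 kg/s × 256.69 kJ/kg = 8257.6 kJ/s
|Q| = 8257.6 kW = 29727 MJ/h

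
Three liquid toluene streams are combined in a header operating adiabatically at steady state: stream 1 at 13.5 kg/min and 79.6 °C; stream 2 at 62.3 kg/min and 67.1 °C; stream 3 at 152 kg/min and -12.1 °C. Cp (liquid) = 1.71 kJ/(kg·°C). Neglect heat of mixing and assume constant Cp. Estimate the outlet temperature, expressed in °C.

T_out = 15.0 °C

No heat crosses the boundary, so H_out = H_in.
Σ ṁᵢCp,ᵢTᵢ = 13.5×1.71×79.6 + 62.3×1.71×67.1 + 152×1.71×-12.1 = 5840.9
Σ ṁᵢCp,ᵢ = 13.5×1.71 + 62.3×1.71 + 152×1.71 = 389.54
T_out = 5840.9 / 389.54 = 14.994 °C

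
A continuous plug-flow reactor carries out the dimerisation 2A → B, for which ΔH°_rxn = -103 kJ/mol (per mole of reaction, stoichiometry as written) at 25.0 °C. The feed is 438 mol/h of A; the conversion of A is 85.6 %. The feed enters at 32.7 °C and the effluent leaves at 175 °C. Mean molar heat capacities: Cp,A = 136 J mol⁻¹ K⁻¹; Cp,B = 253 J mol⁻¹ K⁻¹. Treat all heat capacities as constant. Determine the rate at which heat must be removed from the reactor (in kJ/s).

Extent of reaction ξ = 0.856 × 438 / 2 = 187.46 mol/h
Reaction term: ξ·ΔH°_rxn = 187.46 × -103 = -19309 kJ/h
Sensible, feed 32.7→25 °C: -458.67 kJ/h
Outlet flows (mol/h): A 63.072, B 187.46
Sensible, products 25→175 °C: 8400.9 kJ/h
Q = ΔH = -11367 kJ/h = -3.1574 kW
Heat removed = 3.1574 kJ/s

Q_out = 3.16 kJ/s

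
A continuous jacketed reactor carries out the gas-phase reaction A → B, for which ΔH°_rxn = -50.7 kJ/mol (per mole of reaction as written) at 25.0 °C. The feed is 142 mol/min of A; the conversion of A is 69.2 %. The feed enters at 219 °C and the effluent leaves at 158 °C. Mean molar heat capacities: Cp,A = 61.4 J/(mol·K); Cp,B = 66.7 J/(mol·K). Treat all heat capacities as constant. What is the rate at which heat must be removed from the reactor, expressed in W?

Extent of reaction ξ = 0.692 × 142 = 98.264 mol/min
Reaction term: ξ·ΔH°_rxn = 98.264 × -50.7 = -4982 kJ/min
Sensible, feed 219→25 °C: -1691.4 kJ/min
Outlet flows (mol/min): A 43.736, B 98.264
Sensible, products 25→158 °C: 1228.9 kJ/min
Q = ΔH = -5444.6 kJ/min = -90.743 kW
Heat removed = 90743 W

Q_out = 90700 W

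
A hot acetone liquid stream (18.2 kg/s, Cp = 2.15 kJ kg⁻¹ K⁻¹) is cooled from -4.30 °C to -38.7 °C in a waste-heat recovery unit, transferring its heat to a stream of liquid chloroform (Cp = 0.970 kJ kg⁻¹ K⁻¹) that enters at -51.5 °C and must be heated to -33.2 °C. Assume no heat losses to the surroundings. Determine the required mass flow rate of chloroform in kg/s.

Heat released by hot stream: Q = 18.2 × 2.15 × (-4.30 − -38.7) = 1346.1 kJ/s
Energy balance on cold side (adiabatic exchanger): Q = ṁ_c·Cp_c·(T_c,out − T_c,in)
ṁ_c = 1346.1 / [0.970 × (-33.2 − -51.5)] = 75.831 kg/s

ṁ_c = 75.8 kg/s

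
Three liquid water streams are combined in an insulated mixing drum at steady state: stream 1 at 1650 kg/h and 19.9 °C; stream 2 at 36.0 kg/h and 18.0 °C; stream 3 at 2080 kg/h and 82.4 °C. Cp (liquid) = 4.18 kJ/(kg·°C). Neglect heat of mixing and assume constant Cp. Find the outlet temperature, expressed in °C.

Adiabatic, steady state ⇒ Σ ṁᵢCp,ᵢ(T_out − Tᵢ) = 0
Σ ṁᵢCp,ᵢTᵢ = 1650×4.18×19.9 + 36.0×4.18×18.0 + 2080×4.18×82.4 = 856380
Σ ṁᵢCp,ᵢ = 1650×4.18 + 36.0×4.18 + 2080×4.18 = 15742
T_out = 856380 / 15742 = 54.401 °C

T_out = 54.4 °C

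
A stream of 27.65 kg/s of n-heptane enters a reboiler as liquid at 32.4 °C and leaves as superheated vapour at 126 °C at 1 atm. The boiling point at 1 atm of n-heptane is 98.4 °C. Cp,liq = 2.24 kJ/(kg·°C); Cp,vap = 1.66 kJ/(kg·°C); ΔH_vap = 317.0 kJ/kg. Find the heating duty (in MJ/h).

Q = 50800 MJ/h

liquid 32.4→98.4 °C: 147.84 kJ/kg
vaporisation at 98.4 °C: 317 kJ/kg
vapour 98.4→126 °C: 45.816 kJ/kg
Δh = 147.84 + 317 + 45.816 = 510.66 kJ/kg
Q = ṁ·Δh = 27.65 kg/s × 510.66 kJ/kg = 14120 kJ/s
|Q| = 14120 kW = 50831 MJ/h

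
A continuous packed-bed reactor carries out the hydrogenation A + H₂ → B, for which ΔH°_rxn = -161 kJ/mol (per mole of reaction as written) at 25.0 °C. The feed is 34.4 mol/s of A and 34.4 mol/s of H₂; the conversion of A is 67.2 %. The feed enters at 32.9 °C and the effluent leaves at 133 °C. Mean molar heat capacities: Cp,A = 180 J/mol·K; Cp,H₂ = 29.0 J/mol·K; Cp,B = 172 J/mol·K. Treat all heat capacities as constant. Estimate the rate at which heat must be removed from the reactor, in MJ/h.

Q_out = 11100 MJ/h

Extent of reaction ξ = 0.672 × 34.4 = 23.117 mol/s
Reaction term: ξ·ΔH°_rxn = 23.117 × -161 = -3721.8 kJ/s
Sensible, feed 32.9→25 °C: -56.798 kJ/s
Outlet flows (mol/s): A 11.283, H₂ 11.283, B 23.117
Sensible, products 25→133 °C: 684.1 kJ/s
Q = ΔH = -3094.5 kJ/s = -3094.5 kW
Heat removed = 11140 MJ/h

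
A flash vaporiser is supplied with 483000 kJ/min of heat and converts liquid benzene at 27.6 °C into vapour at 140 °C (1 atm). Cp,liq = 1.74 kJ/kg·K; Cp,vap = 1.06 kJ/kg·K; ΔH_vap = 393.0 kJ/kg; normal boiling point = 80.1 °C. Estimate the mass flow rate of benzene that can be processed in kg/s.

ṁ = 14.7 kg/s

Δh = 1.74×(80.1−27.6) + 393.0 + 1.06×(140−80.1) = 547.84 kJ/kg
Q = 483000 kJ/min = 8050 kJ/s = 8050 kJ/s
ṁ = Q/Δh = 8050 / 547.84 = 14.694 kg/s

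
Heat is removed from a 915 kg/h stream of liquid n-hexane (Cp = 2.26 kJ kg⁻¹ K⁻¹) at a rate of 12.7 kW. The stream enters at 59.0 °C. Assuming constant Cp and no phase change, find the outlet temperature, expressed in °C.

T_out = 36.9 °C

Q = 12.7 kW = 45720 kJ/h
ΔT = Q/(ṁ·Cp) = 45720/(915×2.26) = 22.109 K
T_out = 59.0 − 22.109 = 36.891 °C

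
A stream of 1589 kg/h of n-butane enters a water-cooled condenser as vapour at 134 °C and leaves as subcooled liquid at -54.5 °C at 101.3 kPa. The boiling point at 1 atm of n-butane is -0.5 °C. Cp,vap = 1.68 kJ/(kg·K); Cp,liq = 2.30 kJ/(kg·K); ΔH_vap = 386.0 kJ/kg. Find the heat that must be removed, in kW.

vapour 134→-0.5 °C: -225.96 kJ/kg
condensation at -0.5 °C: -386 kJ/kg
liquid -0.5→-54.5 °C: -124.2 kJ/kg
Δh = -225.96 + -386 + -124.2 = -736.16 kJ/kg
Q = ṁ·Δh = 1589 kg/h × -736.16 kJ/kg = -1.1698e+06 kJ/h
|Q| = 324.93 kW

Q_c = 325 kW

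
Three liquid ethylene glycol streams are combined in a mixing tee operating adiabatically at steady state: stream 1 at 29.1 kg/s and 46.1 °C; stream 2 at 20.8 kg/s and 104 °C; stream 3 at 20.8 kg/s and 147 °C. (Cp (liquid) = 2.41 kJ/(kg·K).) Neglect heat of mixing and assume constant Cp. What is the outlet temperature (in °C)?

T_out = 92.8 °C

Adiabatic, steady state ⇒ Σ ṁᵢCp,ᵢ(T_out − Tᵢ) = 0
Σ ṁᵢCp,ᵢTᵢ = 29.1×2.41×46.1 + 20.8×2.41×104 + 20.8×2.41×147 = 15815
Σ ṁᵢCp,ᵢ = 29.1×2.41 + 20.8×2.41 + 20.8×2.41 = 170.39
T_out = 15815 / 170.39 = 92.819 °C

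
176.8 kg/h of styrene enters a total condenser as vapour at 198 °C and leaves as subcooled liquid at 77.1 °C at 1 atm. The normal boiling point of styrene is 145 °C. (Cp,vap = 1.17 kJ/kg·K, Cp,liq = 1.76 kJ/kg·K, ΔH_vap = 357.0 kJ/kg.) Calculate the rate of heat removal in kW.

vapour 198→145 °C: -62.01 kJ/kg
condensation at 145 °C: -357 kJ/kg
liquid 145→77.1 °C: -119.5 kJ/kg
Δh = -62.01 + -357 + -119.5 = -538.51 kJ/kg
Q = ṁ·Δh = 176.8 kg/h × -538.51 kJ/kg = -95209 kJ/h
|Q| = 26.447 kW

Q_c = 26.4 kW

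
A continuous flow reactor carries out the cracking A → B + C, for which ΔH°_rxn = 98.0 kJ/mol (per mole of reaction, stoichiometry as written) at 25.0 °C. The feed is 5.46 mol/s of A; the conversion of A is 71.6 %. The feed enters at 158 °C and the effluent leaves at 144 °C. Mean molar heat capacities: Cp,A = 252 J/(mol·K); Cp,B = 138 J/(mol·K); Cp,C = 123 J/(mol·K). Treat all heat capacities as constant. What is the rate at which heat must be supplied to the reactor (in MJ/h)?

Q_in = 1320 MJ/h

Extent of reaction ξ = 0.716 × 5.46 = 3.9094 mol/s
Reaction term: ξ·ΔH°_rxn = 3.9094 × 98.0 = 383.12 kJ/s
Sensible, feed 158→25 °C: -183 kJ/s
Outlet flows (mol/s): A 1.5506, B 3.9094, C 3.9094
Sensible, products 25→144 °C: 167.92 kJ/s
Q = ΔH = 368.04 kJ/s = 368.04 kW
Heat supplied = 1324.9 MJ/h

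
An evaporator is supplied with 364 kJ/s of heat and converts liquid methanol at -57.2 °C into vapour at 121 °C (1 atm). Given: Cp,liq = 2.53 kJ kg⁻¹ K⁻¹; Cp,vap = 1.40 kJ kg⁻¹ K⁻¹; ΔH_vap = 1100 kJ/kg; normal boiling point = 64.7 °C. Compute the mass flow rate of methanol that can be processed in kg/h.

ṁ = 881 kg/h

Δh = 2.53×(64.7−-57.2) + 1100 + 1.40×(121−64.7) = 1487.2 kJ/kg
Q = 364 kJ/s = 364 kJ/s = 1.3104e+06 kJ/h
ṁ = Q/Δh = 1.3104e+06 / 1487.2 = 881.1 kg/h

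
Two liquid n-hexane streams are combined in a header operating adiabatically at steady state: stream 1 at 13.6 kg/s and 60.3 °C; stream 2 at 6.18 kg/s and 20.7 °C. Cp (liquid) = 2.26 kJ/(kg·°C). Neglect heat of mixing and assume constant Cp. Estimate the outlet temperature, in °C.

T_out = 47.9 °C

Adiabatic, steady state ⇒ Σ ṁᵢCp,ᵢ(T_out − Tᵢ) = 0
Σ ṁᵢCp,ᵢTᵢ = 13.6×2.26×60.3 + 6.18×2.26×20.7 = 2142.5
Σ ṁᵢCp,ᵢ = 13.6×2.26 + 6.18×2.26 = 44.703
T_out = 2142.5 / 44.703 = 47.928 °C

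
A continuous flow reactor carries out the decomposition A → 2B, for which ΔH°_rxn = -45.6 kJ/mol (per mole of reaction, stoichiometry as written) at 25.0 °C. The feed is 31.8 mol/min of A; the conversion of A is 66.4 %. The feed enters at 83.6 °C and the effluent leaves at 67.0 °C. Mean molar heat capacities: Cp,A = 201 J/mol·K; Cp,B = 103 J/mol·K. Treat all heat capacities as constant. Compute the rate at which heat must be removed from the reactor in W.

Q_out = 17700 W

Extent of reaction ξ = 0.664 × 31.8 = 21.115 mol/min
Reaction term: ξ·ΔH°_rxn = 21.115 × -45.6 = -962.85 kJ/min
Sensible, feed 83.6→25 °C: -374.56 kJ/min
Outlet flows (mol/min): A 10.685, B 42.23
Sensible, products 25→67.0 °C: 272.89 kJ/min
Q = ΔH = -1064.5 kJ/min = -17.742 kW
Heat removed = 17742 W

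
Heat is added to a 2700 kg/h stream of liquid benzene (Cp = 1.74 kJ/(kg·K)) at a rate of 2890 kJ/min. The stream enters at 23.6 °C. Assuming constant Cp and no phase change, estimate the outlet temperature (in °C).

T_out = 60.5 °C

Q = 2890 kJ/min = 173400 kJ/h
ΔT = Q/(ṁ·Cp) = 173400/(2700×1.74) = 36.909 K
T_out = 23.6 + 36.909 = 60.509 °C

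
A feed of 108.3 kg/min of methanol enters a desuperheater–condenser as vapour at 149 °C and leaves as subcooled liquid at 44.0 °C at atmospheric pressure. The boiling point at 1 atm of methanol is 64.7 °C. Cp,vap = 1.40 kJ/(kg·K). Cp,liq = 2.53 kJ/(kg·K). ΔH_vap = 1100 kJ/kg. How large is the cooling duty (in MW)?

Q_c = 2.29 MW

vapour 149→64.7 °C: -118.02 kJ/kg
condensation at 64.7 °C: -1100 kJ/kg
liquid 64.7→44.0 °C: -52.371 kJ/kg
Δh = -118.02 + -1100 + -52.371 = -1270.4 kJ/kg
Q = ṁ·Δh = 108.3 kg/min × -1270.4 kJ/kg = -137580 kJ/min
|Q| = 2293.1 kW = 2.2931 MW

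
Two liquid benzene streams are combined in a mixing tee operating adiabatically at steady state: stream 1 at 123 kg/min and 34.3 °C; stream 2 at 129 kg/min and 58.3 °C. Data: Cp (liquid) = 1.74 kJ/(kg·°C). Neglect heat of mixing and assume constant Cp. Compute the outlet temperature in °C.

Adiabatic, steady state ⇒ Σ ṁᵢCp,ᵢ(T_out − Tᵢ) = 0
T_out = Σ ṁᵢCp,ᵢTᵢ / Σ ṁᵢCp,ᵢ
      = 20427 / 438.48 = 46.586 °C

T_out = 46.6 °C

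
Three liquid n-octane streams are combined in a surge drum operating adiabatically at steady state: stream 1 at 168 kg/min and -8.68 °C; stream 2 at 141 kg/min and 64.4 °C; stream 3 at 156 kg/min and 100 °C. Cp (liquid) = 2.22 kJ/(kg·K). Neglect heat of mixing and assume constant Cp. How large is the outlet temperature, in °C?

T_out = 49.9 °C

No heat crosses the boundary, so H_out = H_in.
Σ ṁᵢCp,ᵢTᵢ = 168×2.22×-8.68 + 141×2.22×64.4 + 156×2.22×100 = 51553
Σ ṁᵢCp,ᵢ = 168×2.22 + 141×2.22 + 156×2.22 = 1032.3
T_out = 51553 / 1032.3 = 49.94 °C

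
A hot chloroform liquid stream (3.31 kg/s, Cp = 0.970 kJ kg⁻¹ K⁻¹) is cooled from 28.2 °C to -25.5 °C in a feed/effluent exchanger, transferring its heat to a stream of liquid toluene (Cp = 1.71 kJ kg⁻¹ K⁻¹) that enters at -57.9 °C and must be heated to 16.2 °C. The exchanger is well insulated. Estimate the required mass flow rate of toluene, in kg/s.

ṁ_c = 1.36 kg/s

Heat released by hot stream: Q = 3.31 × 0.970 × (28.2 − -25.5) = 172.41 kJ/s
Energy balance on cold side (adiabatic exchanger): Q = ṁ_c·Cp_c·(T_c,out − T_c,in)
ṁ_c = 172.41 / [1.71 × (16.2 − -57.9)] = 1.3607 kg/s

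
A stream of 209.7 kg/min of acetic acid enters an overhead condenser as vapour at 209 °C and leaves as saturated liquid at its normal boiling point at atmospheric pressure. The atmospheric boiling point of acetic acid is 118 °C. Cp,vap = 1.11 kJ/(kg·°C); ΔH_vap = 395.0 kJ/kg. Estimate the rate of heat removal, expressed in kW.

vapour 209→118 °C: -101.01 kJ/kg
condensation at 118 °C: -395 kJ/kg
Δh = -101.01 + -395 = -496.01 kJ/kg
Q = ṁ·Δh = 209.7 kg/min × -496.01 kJ/kg = -104010 kJ/min
|Q| = 1733.6 kW

Q_c = 1730 kW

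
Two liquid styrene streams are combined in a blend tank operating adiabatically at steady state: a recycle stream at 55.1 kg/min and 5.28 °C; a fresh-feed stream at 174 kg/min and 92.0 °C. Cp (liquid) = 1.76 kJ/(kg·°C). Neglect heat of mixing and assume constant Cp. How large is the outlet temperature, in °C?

No heat crosses the boundary, so H_out = H_in.
T_out = Σ ṁᵢCp,ᵢTᵢ / Σ ṁᵢCp,ᵢ
      = 28686 / 403.22 = 71.143 °C

T_out = 71.1 °C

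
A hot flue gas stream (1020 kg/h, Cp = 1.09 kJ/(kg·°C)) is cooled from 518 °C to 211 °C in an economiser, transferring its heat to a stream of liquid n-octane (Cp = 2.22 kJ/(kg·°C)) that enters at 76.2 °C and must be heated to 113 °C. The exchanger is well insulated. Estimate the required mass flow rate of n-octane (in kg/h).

Heat released by hot stream: Q = 1020 × 1.09 × (518 − 211) = 341320 kJ/h
Energy balance on cold side (adiabatic exchanger): Q = ṁ_c·Cp_c·(T_c,out − T_c,in)
ṁ_c = 341320 / [2.22 × (113 − 76.2)] = 4178 kg/h

ṁ_c = 4180 kg/h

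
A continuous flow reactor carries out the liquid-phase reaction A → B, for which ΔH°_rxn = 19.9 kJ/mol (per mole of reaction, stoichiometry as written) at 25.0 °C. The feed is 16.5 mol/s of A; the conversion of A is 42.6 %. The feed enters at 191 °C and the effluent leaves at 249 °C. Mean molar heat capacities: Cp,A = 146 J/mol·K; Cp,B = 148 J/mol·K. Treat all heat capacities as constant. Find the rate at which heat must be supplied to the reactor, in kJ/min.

Q_in = 17000 kJ/min

Extent of reaction ξ = 0.426 × 16.5 = 7.029 mol/s
Reaction term: ξ·ΔH°_rxn = 7.029 × 19.9 = 139.88 kJ/s
Sensible, feed 191→25 °C: -399.89 kJ/s
Outlet flows (mol/s): A 9.471, B 7.029
Sensible, products 25→249 °C: 542.76 kJ/s
Q = ΔH = 282.75 kJ/s = 282.75 kW
Heat supplied = 16965 kJ/min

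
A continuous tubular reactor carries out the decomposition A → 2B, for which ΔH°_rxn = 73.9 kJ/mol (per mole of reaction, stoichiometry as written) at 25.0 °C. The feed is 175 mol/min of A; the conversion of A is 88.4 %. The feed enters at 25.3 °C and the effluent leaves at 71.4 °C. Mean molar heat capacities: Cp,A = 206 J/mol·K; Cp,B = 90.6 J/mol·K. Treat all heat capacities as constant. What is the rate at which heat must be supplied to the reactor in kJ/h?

Q_in = 775000 kJ/h

Extent of reaction ξ = 0.884 × 175 = 154.7 mol/min
Reaction term: ξ·ΔH°_rxn = 154.7 × 73.9 = 11432 kJ/min
Sensible, feed 25.3→25 °C: -10.815 kJ/min
Outlet flows (mol/min): A 20.3, B 309.4
Sensible, products 25→71.4 °C: 1494.7 kJ/min
Q = ΔH = 12916 kJ/min = 215.27 kW
Heat supplied = 774970 kJ/h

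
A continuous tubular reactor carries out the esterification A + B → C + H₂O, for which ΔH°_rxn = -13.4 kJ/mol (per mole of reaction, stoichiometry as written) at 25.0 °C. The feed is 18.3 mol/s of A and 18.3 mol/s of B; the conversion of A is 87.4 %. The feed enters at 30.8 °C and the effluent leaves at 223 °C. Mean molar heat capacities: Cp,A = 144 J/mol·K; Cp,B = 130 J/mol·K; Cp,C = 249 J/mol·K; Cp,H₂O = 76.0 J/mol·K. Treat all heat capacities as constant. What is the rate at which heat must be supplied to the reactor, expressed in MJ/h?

Extent of reaction ξ = 0.874 × 18.3 = 15.994 mol/s
Reaction term: ξ·ΔH°_rxn = 15.994 × -13.4 = -214.32 kJ/s
Sensible, feed 30.8→25 °C: -29.082 kJ/s
Outlet flows (mol/s): A 2.3058, B 2.3058, C 15.994, H₂O 15.994
Sensible, products 25→223 °C: 1154.3 kJ/s
Q = ΔH = 910.92 kJ/s = 910.92 kW
Heat supplied = 3279.3 MJ/h

Q_in = 3280 MJ/h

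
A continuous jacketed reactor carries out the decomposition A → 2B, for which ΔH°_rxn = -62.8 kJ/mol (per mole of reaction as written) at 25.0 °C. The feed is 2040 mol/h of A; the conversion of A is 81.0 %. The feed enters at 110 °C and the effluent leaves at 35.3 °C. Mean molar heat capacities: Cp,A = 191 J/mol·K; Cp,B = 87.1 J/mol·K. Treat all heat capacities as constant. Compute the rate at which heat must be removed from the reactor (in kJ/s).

Q_out = 37.0 kJ/s

Extent of reaction ξ = 0.810 × 2040 = 1652.4 mol/h
Reaction term: ξ·ΔH°_rxn = 1652.4 × -62.8 = -103770 kJ/h
Sensible, feed 110→25 °C: -33119 kJ/h
Outlet flows (mol/h): A 387.6, B 3304.8
Sensible, products 25→35.3 °C: 3727.4 kJ/h
Q = ΔH = -133160 kJ/h = -36.99 kW
Heat removed = 36.99 kJ/s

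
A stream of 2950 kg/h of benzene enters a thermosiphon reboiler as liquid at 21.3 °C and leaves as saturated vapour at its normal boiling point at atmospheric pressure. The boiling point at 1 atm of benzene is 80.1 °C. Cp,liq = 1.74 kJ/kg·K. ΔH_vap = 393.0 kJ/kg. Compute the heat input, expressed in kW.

liquid 21.3→80.1 °C: 102.31 kJ/kg
vaporisation at 80.1 °C: 393 kJ/kg
Δh = 102.31 + 393 = 495.31 kJ/kg
Q = ṁ·Δh = 2950 kg/h × 495.31 kJ/kg = 1.4612e+06 kJ/h
|Q| = 405.88 kW

Q = 406 kW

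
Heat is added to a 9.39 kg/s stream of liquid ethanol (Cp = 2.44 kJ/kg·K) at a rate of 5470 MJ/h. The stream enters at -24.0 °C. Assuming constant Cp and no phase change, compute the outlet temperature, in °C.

Q = 5470 MJ/h = 1519.4 kJ/s
ΔT = Q/(ṁ·Cp) = 1519.4/(9.39×2.44) = 66.318 K
T_out = -24.0 + 66.318 = 42.318 °C

T_out = 42.3 °C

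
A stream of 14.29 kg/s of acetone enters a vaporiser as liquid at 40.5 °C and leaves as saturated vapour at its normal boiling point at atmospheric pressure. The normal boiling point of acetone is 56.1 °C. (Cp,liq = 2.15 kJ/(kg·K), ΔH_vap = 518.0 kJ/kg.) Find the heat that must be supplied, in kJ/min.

liquid 40.5→56.1 °C: 33.54 kJ/kg
vaporisation at 56.1 °C: 518 kJ/kg
Δh = 33.54 + 518 = 551.54 kJ/kg
Q = ṁ·Δh = 14.29 kg/s × 551.54 kJ/kg = 7881.5 kJ/s
|Q| = 7881.5 kW = 472890 kJ/min

Q = 473000 kJ/min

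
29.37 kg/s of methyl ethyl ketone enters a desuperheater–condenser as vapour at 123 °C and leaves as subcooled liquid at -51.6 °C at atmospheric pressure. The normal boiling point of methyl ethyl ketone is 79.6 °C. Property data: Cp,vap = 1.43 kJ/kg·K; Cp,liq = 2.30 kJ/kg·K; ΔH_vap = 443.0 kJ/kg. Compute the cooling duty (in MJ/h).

Q_c = 85300 MJ/h

vapour 123→79.6 °C: -62.062 kJ/kg
condensation at 79.6 °C: -443 kJ/kg
liquid 79.6→-51.6 °C: -301.76 kJ/kg
Δh = -62.062 + -443 + -301.76 = -806.82 kJ/kg
Q = ṁ·Δh = 29.37 kg/s × -806.82 kJ/kg = -23696 kJ/s
|Q| = 23696 kW = 85307 MJ/h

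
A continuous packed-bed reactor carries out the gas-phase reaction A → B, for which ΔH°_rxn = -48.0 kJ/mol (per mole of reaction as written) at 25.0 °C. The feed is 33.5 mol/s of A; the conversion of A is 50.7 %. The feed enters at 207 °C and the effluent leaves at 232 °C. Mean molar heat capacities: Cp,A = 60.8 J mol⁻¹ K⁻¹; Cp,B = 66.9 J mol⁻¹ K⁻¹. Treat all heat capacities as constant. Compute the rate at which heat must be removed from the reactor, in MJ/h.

Extent of reaction ξ = 0.507 × 33.5 = 16.985 mol/s
Reaction term: ξ·ΔH°_rxn = 16.985 × -48.0 = -815.26 kJ/s
Sensible, feed 207→25 °C: -370.7 kJ/s
Outlet flows (mol/s): A 16.515, B 16.985
Sensible, products 25→232 °C: 443.06 kJ/s
Q = ΔH = -742.89 kJ/s = -742.89 kW
Heat removed = 2674.4 MJ/h

Q_out = 2670 MJ/h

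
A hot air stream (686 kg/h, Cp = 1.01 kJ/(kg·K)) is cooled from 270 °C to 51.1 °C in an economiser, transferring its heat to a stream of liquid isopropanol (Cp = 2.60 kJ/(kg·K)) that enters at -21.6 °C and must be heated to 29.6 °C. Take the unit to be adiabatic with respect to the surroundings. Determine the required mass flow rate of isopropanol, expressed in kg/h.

ṁ_c = 1140 kg/h

Heat released by hot stream: Q = 686 × 1.01 × (270 − 51.1) = 151670 kJ/h
Energy balance on cold side (adiabatic exchanger): Q = ṁ_c·Cp_c·(T_c,out − T_c,in)
ṁ_c = 151670 / [2.60 × (29.6 − -21.6)] = 1139.3 kg/h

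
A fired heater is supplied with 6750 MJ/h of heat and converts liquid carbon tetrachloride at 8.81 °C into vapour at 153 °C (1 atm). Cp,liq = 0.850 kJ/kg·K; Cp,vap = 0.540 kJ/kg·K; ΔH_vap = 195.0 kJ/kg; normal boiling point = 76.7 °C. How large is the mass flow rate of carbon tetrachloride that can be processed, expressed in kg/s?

ṁ = 6.38 kg/s

Δh = 0.850×(76.7−8.81) + 195.0 + 0.540×(153−76.7) = 293.91 kJ/kg
Q = 6750 MJ/h = 1875 kJ/s = 1875 kJ/s
ṁ = Q/Δh = 1875 / 293.91 = 6.3795 kg/s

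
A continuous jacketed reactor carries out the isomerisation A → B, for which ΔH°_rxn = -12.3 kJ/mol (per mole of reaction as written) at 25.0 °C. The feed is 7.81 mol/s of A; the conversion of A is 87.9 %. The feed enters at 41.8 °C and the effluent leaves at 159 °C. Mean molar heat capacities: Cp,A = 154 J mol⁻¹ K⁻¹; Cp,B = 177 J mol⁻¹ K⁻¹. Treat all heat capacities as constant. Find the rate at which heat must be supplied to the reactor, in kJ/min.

Q_in = 4660 kJ/min

Extent of reaction ξ = 0.879 × 7.81 = 6.865 mol/s
Reaction term: ξ·ΔH°_rxn = 6.865 × -12.3 = -84.439 kJ/s
Sensible, feed 41.8→25 °C: -20.206 kJ/s
Outlet flows (mol/s): A 0.94501, B 6.865
Sensible, products 25→159 °C: 182.33 kJ/s
Q = ΔH = 77.68 kJ/s = 77.68 kW
Heat supplied = 4660.8 kJ/min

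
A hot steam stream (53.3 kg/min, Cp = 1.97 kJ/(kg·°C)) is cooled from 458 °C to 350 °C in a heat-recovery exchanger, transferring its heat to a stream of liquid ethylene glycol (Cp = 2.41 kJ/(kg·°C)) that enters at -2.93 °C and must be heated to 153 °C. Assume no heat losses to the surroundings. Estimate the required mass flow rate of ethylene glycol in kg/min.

ṁ_c = 30.2 kg/min

Heat released by hot stream: Q = 53.3 × 1.97 × (458 − 350) = 11340 kJ/min
Energy balance on cold side (adiabatic exchanger): Q = ṁ_c·Cp_c·(T_c,out − T_c,in)
ṁ_c = 11340 / [2.41 × (153 − -2.93)] = 30.177 kg/min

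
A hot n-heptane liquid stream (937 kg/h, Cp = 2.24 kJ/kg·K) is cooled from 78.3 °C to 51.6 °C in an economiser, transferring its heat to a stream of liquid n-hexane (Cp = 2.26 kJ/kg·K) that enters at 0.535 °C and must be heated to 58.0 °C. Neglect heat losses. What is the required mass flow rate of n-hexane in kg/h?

Heat released by hot stream: Q = 937 × 2.24 × (78.3 − 51.6) = 56040 kJ/h
Energy balance on cold side (adiabatic exchanger): Q = ṁ_c·Cp_c·(T_c,out − T_c,in)
ṁ_c = 56040 / [2.26 × (58.0 − 0.535)] = 431.51 kg/h

ṁ_c = 432 kg/h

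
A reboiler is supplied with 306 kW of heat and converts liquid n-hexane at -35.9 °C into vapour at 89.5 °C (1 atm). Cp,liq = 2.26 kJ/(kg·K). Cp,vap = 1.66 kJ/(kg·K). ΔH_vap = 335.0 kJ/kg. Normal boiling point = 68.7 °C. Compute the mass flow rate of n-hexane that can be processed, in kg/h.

ṁ = 1820 kg/h

Δh = 2.26×(68.7−-35.9) + 335.0 + 1.66×(89.5−68.7) = 605.92 kJ/kg
Q = 306 kW = 306 kJ/s = 1.1016e+06 kJ/h
ṁ = Q/Δh = 1.1016e+06 / 605.92 = 1818 kg/h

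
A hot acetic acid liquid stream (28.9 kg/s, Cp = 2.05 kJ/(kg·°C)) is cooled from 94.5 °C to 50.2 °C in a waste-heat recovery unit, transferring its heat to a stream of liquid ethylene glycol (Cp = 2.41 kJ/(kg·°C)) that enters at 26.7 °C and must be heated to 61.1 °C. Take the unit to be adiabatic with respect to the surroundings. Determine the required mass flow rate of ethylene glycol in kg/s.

Heat released by hot stream: Q = 28.9 × 2.05 × (94.5 − 50.2) = 2624.6 kJ/s
Energy balance on cold side (adiabatic exchanger): Q = ṁ_c·Cp_c·(T_c,out − T_c,in)
ṁ_c = 2624.6 / [2.41 × (61.1 − 26.7)] = 31.658 kg/s

ṁ_c = 31.7 kg/s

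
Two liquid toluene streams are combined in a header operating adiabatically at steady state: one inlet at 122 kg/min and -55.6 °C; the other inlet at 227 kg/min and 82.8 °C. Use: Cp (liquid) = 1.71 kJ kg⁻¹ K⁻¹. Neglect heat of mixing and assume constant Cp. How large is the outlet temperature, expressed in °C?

Adiabatic, steady state ⇒ Σ ṁᵢCp,ᵢ(T_out − Tᵢ) = 0
T_out = Σ ṁᵢCp,ᵢTᵢ / Σ ṁᵢCp,ᵢ
      = 20541 / 596.79 = 34.419 °C

T_out = 34.4 °C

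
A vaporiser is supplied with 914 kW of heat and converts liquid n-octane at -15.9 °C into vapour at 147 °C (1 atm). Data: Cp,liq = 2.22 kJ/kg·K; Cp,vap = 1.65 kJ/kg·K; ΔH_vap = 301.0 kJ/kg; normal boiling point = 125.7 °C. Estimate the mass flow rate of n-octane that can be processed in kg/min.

ṁ = 84.3 kg/min

Δh = 2.22×(125.7−-15.9) + 301.0 + 1.65×(147−125.7) = 650.5 kJ/kg
Q = 914 kW = 914 kJ/s = 54840 kJ/min
ṁ = Q/Δh = 54840 / 650.5 = 84.305 kg/min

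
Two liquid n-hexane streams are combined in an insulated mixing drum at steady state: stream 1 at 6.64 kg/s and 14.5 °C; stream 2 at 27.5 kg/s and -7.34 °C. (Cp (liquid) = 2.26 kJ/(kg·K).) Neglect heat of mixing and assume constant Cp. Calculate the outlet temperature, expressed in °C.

T_out = -3.09 °C

No heat crosses the boundary, so H_out = H_in.
T_out = Σ ṁᵢCp,ᵢTᵢ / Σ ṁᵢCp,ᵢ
      = -238.59 / 77.156 = -3.0923 °C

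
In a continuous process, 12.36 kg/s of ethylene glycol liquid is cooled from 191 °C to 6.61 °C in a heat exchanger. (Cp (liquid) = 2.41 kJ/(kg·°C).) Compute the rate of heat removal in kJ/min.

Q = ṁ·Cp·ΔT = 12.36 × 2.41 × (6.61 − 191) = -5492.5 kJ/s
Cooling duty = 329550 kJ/min

Q_c = 330000 kJ/min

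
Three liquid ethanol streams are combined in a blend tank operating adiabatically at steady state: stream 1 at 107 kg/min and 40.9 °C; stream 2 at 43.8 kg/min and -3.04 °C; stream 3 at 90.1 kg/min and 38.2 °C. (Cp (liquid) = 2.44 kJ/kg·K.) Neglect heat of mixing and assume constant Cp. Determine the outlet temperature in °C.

Adiabatic, steady state ⇒ Σ ṁᵢCp,ᵢ(T_out − Tᵢ) = 0
Σ ṁᵢCp,ᵢTᵢ = 107×2.44×40.9 + 43.8×2.44×-3.04 + 90.1×2.44×38.2 = 18751
Σ ṁᵢCp,ᵢ = 107×2.44 + 43.8×2.44 + 90.1×2.44 = 587.8
T_out = 18751 / 587.8 = 31.901 °C

T_out = 31.9 °C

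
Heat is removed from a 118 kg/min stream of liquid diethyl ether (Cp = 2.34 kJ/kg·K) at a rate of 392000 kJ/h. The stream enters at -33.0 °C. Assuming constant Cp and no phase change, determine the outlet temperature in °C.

T_out = -56.7 °C

Q = 392000 kJ/h = 6533.3 kJ/min
ΔT = Q/(ṁ·Cp) = 6533.3/(118×2.34) = 23.661 K
T_out = -33.0 − 23.661 = -56.661 °C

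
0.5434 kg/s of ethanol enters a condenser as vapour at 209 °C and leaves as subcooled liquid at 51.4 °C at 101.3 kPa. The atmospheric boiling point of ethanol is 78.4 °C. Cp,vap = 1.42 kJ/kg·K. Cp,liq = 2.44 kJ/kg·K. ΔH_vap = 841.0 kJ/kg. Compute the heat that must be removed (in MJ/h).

Q_c = 2140 MJ/h

vapour 209→78.4 °C: -185.45 kJ/kg
condensation at 78.4 °C: -841 kJ/kg
liquid 78.4→51.4 °C: -65.88 kJ/kg
Δh = -185.45 + -841 + -65.88 = -1092.3 kJ/kg
Q = ṁ·Δh = 0.5434 kg/s × -1092.3 kJ/kg = -593.57 kJ/s
|Q| = 593.57 kW = 2136.9 MJ/h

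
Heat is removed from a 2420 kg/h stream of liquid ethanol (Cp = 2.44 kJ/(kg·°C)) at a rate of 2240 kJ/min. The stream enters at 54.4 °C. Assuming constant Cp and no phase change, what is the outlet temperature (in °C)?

Q = 2240 kJ/min = 134400 kJ/h
ΔT = Q/(ṁ·Cp) = 134400/(2420×2.44) = 22.761 K
T_out = 54.4 − 22.761 = 31.639 °C

T_out = 31.6 °C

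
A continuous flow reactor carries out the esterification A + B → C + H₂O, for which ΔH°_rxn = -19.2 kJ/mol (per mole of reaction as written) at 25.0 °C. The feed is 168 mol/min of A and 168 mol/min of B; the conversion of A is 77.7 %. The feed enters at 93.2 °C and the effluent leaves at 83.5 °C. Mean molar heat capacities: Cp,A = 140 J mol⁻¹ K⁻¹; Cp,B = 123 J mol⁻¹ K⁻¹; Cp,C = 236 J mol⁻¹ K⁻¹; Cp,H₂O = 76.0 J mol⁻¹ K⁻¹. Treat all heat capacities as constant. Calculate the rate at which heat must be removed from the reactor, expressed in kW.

Extent of reaction ξ = 0.777 × 168 = 130.54 mol/min
Reaction term: ξ·ΔH°_rxn = 130.54 × -19.2 = -2506.3 kJ/min
Sensible, feed 93.2→25 °C: -3013.3 kJ/min
Outlet flows (mol/min): A 37.464, B 37.464, C 130.54, H₂O 130.54
Sensible, products 25→83.5 °C: 2958.9 kJ/min
Q = ΔH = -2560.7 kJ/min = -42.678 kW
Heat removed = 42.678 kW

Q_out = 42.7 kW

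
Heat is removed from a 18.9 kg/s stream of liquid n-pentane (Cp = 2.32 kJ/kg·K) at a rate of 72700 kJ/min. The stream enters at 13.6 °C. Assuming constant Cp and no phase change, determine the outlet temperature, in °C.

T_out = -14.0 °C

Q = 72700 kJ/min = 1211.7 kJ/s
ΔT = Q/(ṁ·Cp) = 1211.7/(18.9×2.32) = 27.633 K
T_out = 13.6 − 27.633 = -14.033 °C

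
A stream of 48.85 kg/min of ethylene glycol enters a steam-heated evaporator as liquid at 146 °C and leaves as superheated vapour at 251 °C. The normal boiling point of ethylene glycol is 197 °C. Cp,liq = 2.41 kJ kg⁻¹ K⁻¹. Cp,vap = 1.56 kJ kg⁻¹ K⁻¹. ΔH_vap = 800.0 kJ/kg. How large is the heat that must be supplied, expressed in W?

Q = 820000 W

liquid 146→197 °C: 122.91 kJ/kg
vaporisation at 197 °C: 800 kJ/kg
vapour 197→251 °C: 84.24 kJ/kg
Δh = 122.91 + 800 + 84.24 = 1007.1 kJ/kg
Q = ṁ·Δh = 48.85 kg/min × 1007.1 kJ/kg = 49199 kJ/min
|Q| = 819.99 kW = 819990 W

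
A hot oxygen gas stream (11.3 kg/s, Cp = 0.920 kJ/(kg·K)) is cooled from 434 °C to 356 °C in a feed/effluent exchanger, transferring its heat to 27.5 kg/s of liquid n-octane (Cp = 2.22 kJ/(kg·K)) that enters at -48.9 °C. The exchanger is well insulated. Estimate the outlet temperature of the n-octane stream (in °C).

T_c,out = -35.6 °C

Heat released by hot stream: Q = 11.3 × 0.920 × (434 − 356) = 810.89 kJ/s
Energy balance on cold side (adiabatic exchanger): Q = ṁ_c·Cp_c·(T_c,out − T_c,in)
T_c,out = -48.9 + 810.89/(27.5 × 2.22) = -35.618 °C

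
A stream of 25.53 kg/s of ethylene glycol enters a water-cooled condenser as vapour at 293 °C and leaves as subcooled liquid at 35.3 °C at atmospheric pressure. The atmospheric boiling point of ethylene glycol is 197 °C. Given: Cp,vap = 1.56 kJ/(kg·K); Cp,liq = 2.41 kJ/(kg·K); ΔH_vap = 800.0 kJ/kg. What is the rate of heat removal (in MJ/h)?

Q_c = 123000 MJ/h

vapour 293→197 °C: -149.76 kJ/kg
condensation at 197 °C: -800 kJ/kg
liquid 197→35.3 °C: -389.7 kJ/kg
Δh = -149.76 + -800 + -389.7 = -1339.5 kJ/kg
Q = ṁ·Δh = 25.53 kg/s × -1339.5 kJ/kg = -34196 kJ/s
|Q| = 34196 kW = 123110 MJ/h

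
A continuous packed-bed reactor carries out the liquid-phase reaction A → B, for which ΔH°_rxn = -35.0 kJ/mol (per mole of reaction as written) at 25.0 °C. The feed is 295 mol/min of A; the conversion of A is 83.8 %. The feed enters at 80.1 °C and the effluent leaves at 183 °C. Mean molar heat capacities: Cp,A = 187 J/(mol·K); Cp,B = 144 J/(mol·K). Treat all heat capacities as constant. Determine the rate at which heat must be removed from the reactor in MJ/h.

Extent of reaction ξ = 0.838 × 295 = 247.21 mol/min
Reaction term: ξ·ΔH°_rxn = 247.21 × -35.0 = -8652.3 kJ/min
Sensible, feed 80.1→25 °C: -3039.6 kJ/min
Outlet flows (mol/min): A 47.79, B 247.21
Sensible, products 25→183 °C: 7036.5 kJ/min
Q = ΔH = -4655.4 kJ/min = -77.59 kW
Heat removed = 279.32 MJ/h

Q_out = 279 MJ/h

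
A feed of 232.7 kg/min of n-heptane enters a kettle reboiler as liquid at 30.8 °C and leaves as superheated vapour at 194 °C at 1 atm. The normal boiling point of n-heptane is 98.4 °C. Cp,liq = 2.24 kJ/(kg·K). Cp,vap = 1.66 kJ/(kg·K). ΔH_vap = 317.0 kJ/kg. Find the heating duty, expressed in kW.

liquid 30.8→98.4 °C: 151.42 kJ/kg
vaporisation at 98.4 °C: 317 kJ/kg
vapour 98.4→194 °C: 158.7 kJ/kg
Δh = 151.42 + 317 + 158.7 = 627.12 kJ/kg
Q = ṁ·Δh = 232.7 kg/min × 627.12 kJ/kg = 145930 kJ/min
|Q| = 2432.2 kW

Q = 2430 kW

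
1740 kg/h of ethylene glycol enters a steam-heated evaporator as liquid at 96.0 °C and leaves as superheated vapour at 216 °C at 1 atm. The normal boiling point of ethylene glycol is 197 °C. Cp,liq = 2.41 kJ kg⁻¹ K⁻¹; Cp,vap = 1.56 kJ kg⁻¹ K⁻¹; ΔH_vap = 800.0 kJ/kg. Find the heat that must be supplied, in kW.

Q = 519 kW

liquid 96.0→197 °C: 243.41 kJ/kg
vaporisation at 197 °C: 800 kJ/kg
vapour 197→216 °C: 29.64 kJ/kg
Δh = 243.41 + 800 + 29.64 = 1073 kJ/kg
Q = ṁ·Δh = 1740 kg/h × 1073 kJ/kg = 1.8671e+06 kJ/h
|Q| = 518.64 kW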